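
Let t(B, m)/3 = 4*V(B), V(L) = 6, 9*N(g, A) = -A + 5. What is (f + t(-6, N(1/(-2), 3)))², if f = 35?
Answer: 11449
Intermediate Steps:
N(g, A) = 5/9 - A/9 (N(g, A) = (-A + 5)/9 = (5 - A)/9 = 5/9 - A/9)
t(B, m) = 72 (t(B, m) = 3*(4*6) = 3*24 = 72)
(f + t(-6, N(1/(-2), 3)))² = (35 + 72)² = 107² = 11449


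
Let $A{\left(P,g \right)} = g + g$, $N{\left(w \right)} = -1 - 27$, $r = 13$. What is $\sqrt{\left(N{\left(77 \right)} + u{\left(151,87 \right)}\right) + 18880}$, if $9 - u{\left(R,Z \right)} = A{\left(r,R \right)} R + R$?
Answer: $18 i \sqrt{83} \approx 163.99 i$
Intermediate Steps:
$N{\left(w \right)} = -28$
$A{\left(P,g \right)} = 2 g$
$u{\left(R,Z \right)} = 9 - R - 2 R^{2}$ ($u{\left(R,Z \right)} = 9 - \left(2 R R + R\right) = 9 - \left(2 R^{2} + R\right) = 9 - \left(R + 2 R^{2}\right) = 9 - R - 2 R^{2}$)
$\sqrt{\left(N{\left(77 \right)} + u{\left(151,87 \right)}\right) + 18880} = \sqrt{\left(-28 - \left(142 + 45602\right)\right) + 18880} = \sqrt{\left(-28 - 45744\right) + 18880} = \sqrt{-45772 + 18880} = \sqrt{-26892} = 18 i \sqrt{83}$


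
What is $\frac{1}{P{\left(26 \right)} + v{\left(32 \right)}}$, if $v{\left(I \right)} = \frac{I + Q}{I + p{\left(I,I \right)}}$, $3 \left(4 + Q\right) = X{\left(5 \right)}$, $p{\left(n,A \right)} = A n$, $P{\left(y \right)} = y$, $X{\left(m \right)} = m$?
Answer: $\frac{3168}{82457} \approx 0.03842$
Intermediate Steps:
$Q = - \frac{7}{3}$ ($Q = -4 + \frac{1}{3} \cdot 5 = -4 + \frac{5}{3} = - \frac{7}{3} \approx -2.3333$)
$v{\left(I \right)} = \frac{- \frac{7}{3} + I}{I + I^{2}}$ ($v{\left(I \right)} = \frac{I - \frac{7}{3}}{I + I I} = \frac{- \frac{7}{3} + I}{I + I^{2}}$)
$\frac{1}{P{\left(26 \right)} + v{\left(32 \right)}} = \frac{1}{26 + \frac{- \frac{7}{3} + 32}{32 \left(1 + 32\right)}} = \frac{1}{26 + \frac{1}{32} \cdot \frac{1}{33} \cdot \frac{89}{3}} = \frac{1}{26 + \frac{89}{3168}} = \frac{1}{\frac{82457}{3168}} = \frac{3168}{82457}$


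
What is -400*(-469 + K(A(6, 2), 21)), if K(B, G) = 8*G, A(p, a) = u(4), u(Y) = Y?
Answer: 120400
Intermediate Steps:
A(p, a) = 4
-400*(-469 + K(A(6, 2), 21)) = -400*(-469 + 8*21) = -400*(-469 + 168) = -400*(-301) = 120400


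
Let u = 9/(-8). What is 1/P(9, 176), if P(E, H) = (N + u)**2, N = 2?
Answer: 64/49 ≈ 1.3061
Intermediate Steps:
u = -9/8 (u = 9*(-1/8) = -9/8 ≈ -1.1250)
P(E, H) = 49/64 (P(E, H) = (2 - 9/8)**2 = (7/8)**2 = 49/64)
1/P(9, 176) = 1/(49/64) = 64/49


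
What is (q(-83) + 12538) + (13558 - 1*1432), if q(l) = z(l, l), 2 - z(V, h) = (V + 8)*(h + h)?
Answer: 12216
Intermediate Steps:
z(V, h) = 2 - 2*h*(8 + V) (z(V, h) = 2 - (V + 8)*(h + h) = 2 - (8 + V)*2*h = 2 - 2*h*(8 + V))
q(l) = 2 - 16*l - 2*l**2 (q(l) = 2 - 16*l - 2*l*l = 2 - 16*l - 2*l**2)
(q(-83) + 12538) + (13558 - 1*1432) = ((2 - 16*(-83) - 2*(-83)**2) + 12538) + (13558 - 1*1432) = ((2 + 1328 - 2*6889) + 12538) + (13558 - 1432) = ((2 + 1328 - 13778) + 12538) + 12126 = (-12448 + 12538) + 12126 = 90 + 12126 = 12216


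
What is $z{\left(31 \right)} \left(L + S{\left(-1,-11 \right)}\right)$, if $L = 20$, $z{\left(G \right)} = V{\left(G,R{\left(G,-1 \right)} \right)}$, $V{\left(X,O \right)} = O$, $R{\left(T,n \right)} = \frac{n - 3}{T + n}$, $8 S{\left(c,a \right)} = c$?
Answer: $- \frac{53}{20} \approx -2.65$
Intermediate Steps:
$S{\left(c,a \right)} = \frac{c}{8}$
$R{\left(T,n \right)} = \frac{-3 + n}{T + n}$
$z{\left(G \right)} = - \frac{4}{-1 + G}$ ($z{\left(G \right)} = \frac{-3 - 1}{G - 1} = \frac{1}{-1 + G} \left(-4\right) = - \frac{4}{-1 + G}$)
$z{\left(31 \right)} \left(L + S{\left(-1,-11 \right)}\right) = - \frac{4}{-1 + 31} \left(20 + \frac{1}{8} \left(-1\right)\right) = - \frac{4}{30} \left(20 - \frac{1}{8}\right) = \left(-4\right) \frac{1}{30} \cdot \frac{159}{8} = \left(- \frac{2}{15}\right) \frac{159}{8} = - \frac{53}{20}$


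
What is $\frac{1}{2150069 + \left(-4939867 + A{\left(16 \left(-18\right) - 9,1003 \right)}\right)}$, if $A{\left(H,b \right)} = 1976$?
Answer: $- \frac{1}{2787822} \approx -3.587 \cdot 10^{-7}$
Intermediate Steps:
$\frac{1}{2150069 + \left(-4939867 + A{\left(16 \left(-18\right) - 9,1003 \right)}\right)} = \frac{1}{2150069 + \left(-4939867 + 1976\right)} = \frac{1}{2150069 - 4937891} = \frac{1}{-2787822} = - \frac{1}{2787822}$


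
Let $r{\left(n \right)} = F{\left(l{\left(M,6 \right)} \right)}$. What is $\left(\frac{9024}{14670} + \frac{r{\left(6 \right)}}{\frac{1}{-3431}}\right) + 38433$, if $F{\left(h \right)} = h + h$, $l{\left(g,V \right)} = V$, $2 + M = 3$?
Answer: $- \frac{6695351}{2445} \approx -2738.4$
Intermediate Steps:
$M = 1$ ($M = -2 + 3 = 1$)
$F{\left(h \right)} = 2 h$
$r{\left(n \right)} = 12$ ($r{\left(n \right)} = 2 \cdot 6 = 12$)
$\left(\frac{9024}{14670} + \frac{r{\left(6 \right)}}{\frac{1}{-3431}}\right) + 38433 = \left(\frac{9024}{14670} + \frac{12}{\frac{1}{-3431}}\right) + 38433 = \left(9024 \cdot \frac{1}{14670} + \frac{12}{- \frac{1}{3431}}\right) + 38433 = \left(\frac{1504}{2445} + 12 \left(-3431\right)\right) + 38433 = \left(\frac{1504}{2445} - 41172\right) + 38433 = - \frac{100664036}{2445} + 38433 = - \frac{6695351}{2445}$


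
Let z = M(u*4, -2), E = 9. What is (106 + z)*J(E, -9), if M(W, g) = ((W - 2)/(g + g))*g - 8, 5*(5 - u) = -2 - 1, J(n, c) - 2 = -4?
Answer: -1082/5 ≈ -216.40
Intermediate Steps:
J(n, c) = -2 (J(n, c) = 2 - 4 = -2)
u = 28/5 (u = 5 - (-2 - 1)/5 = 5 - ⅕*(-3) = 5 + ⅗ = 28/5 ≈ 5.6000)
M(W, g) = -9 + W/2 (M(W, g) = ((-2 + W)/((2*g)))*g - 8 = ((-2 + W)*(1/(2*g)))*g - 8 = ((-2 + W)/(2*g))*g - 8 = (-1 + W/2) - 8 = -9 + W/2)
z = 11/5 (z = -9 + ((28/5)*4)/2 = -9 + (½)*(112/5) = -9 + 56/5 = 11/5 ≈ 2.2000)
(106 + z)*J(E, -9) = (106 + 11/5)*(-2) = (541/5)*(-2) = -1082/5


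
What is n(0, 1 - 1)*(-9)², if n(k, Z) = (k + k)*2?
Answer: 0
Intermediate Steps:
n(k, Z) = 4*k (n(k, Z) = (2*k)*2 = 4*k)
n(0, 1 - 1)*(-9)² = (4*0)*(-9)² = 0*81 = 0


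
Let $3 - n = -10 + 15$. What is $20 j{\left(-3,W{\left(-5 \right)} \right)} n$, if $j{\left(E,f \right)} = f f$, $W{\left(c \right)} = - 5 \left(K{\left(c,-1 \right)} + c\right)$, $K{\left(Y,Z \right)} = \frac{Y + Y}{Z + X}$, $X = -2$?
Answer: $- \frac{25000}{9} \approx -2777.8$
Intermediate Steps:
$K{\left(Y,Z \right)} = \frac{2 Y}{-2 + Z}$ ($K{\left(Y,Z \right)} = \frac{Y + Y}{Z - 2} = \frac{2 Y}{-2 + Z}$)
$n = -2$ ($n = 3 - \left(-10 + 15\right) = 3 - 5 = -2$)
$W{\left(c \right)} = - \frac{5 c}{3}$ ($W{\left(c \right)} = - 5 \left(\frac{2 c}{-2 - 1} + c\right) = - 5 \left(\frac{2 c}{-3} + c\right) = - 5 \left(2 c \left(- \frac{1}{3}\right) + c\right) = - 5 \left(- \frac{2 c}{3} + c\right) = - 5 \frac{c}{3} = - \frac{5 c}{3}$)
$j{\left(E,f \right)} = f^{2}$
$20 j{\left(-3,W{\left(-5 \right)} \right)} n = 20 \left(\left(- \frac{5}{3}\right) \left(-5\right)\right)^{2} \left(-2\right) = 20 \left(\frac{25}{3}\right)^{2} \left(-2\right) = 20 \cdot \frac{625}{9} \left(-2\right) = \frac{12500}{9} \left(-2\right) = - \frac{25000}{9}$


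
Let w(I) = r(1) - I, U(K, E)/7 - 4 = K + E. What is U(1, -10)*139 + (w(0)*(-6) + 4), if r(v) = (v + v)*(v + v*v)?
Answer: -4885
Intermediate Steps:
U(K, E) = 28 + 7*E + 7*K (U(K, E) = 28 + 7*(K + E) = 28 + 7*(E + K) = 28 + (7*E + 7*K) = 28 + 7*E + 7*K)
r(v) = 2*v*(v + v²) (r(v) = (2*v)*(v + v²) = 2*v*(v + v²))
w(I) = 4 - I (w(I) = 2*1²*(1 + 1) - I = 2*1*2 - I = 4 - I)
U(1, -10)*139 + (w(0)*(-6) + 4) = (28 + 7*(-10) + 7*1)*139 + ((4 - 1*0)*(-6) + 4) = (28 - 70 + 7)*139 + ((4 + 0)*(-6) + 4) = -35*139 + (4*(-6) + 4) = -4865 + (-24 + 4) = -4865 - 20 = -4885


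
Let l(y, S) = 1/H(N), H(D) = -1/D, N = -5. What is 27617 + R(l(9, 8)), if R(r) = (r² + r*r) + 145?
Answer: 27812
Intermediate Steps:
l(y, S) = 5 (l(y, S) = 1/(-1/(-5)) = 1/(-1*(-⅕)) = 1/(⅕) = 5)
R(r) = 145 + 2*r² (R(r) = (r² + r²) + 145 = 2*r² + 145 = 145 + 2*r²)
27617 + R(l(9, 8)) = 27617 + (145 + 2*5²) = 27617 + (145 + 2*25) = 27617 + (145 + 50) = 27617 + 195 = 27812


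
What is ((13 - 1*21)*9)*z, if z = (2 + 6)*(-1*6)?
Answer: 3456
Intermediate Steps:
z = -48 (z = 8*(-6) = -48)
((13 - 1*21)*9)*z = ((13 - 1*21)*9)*(-48) = ((13 - 21)*9)*(-48) = -8*9*(-48) = -72*(-48) = 3456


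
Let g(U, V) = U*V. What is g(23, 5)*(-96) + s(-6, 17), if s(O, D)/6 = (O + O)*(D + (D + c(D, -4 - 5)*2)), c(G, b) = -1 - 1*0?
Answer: -13344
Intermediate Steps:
c(G, b) = -1 (c(G, b) = -1 + 0 = -1)
s(O, D) = 12*O*(-2 + 2*D) (s(O, D) = 6*((O + O)*(D + (D - 1*2))) = 6*((2*O)*(D + (D - 2))) = 6*((2*O)*(D + (-2 + D))) = 6*((2*O)*(-2 + 2*D)) = 6*(2*O*(-2 + 2*D)) = 12*O*(-2 + 2*D))
g(23, 5)*(-96) + s(-6, 17) = (23*5)*(-96) + 24*(-6)*(-1 + 17) = 115*(-96) + 24*(-6)*16 = -11040 - 2304 = -13344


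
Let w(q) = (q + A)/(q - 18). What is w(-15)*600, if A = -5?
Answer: 4000/11 ≈ 363.64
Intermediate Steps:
w(q) = (-5 + q)/(-18 + q) (w(q) = (q - 5)/(q - 18) = (-5 + q)/(-18 + q))
w(-15)*600 = ((-5 - 15)/(-18 - 15))*600 = (-20/(-33))*600 = -1/33*(-20)*600 = (20/33)*600 = 4000/11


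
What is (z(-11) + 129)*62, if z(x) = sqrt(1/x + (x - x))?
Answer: 7998 + 62*I*sqrt(11)/11 ≈ 7998.0 + 18.694*I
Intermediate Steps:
z(x) = sqrt(1/x) (z(x) = sqrt(1/x + 0) = sqrt(1/x))
(z(-11) + 129)*62 = (sqrt(1/(-11)) + 129)*62 = (sqrt(-1/11) + 129)*62 = (I*sqrt(11)/11 + 129)*62 = (129 + I*sqrt(11)/11)*62 = 7998 + 62*I*sqrt(11)/11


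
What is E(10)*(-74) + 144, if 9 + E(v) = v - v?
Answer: 810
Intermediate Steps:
E(v) = -9 (E(v) = -9 + (v - v) = -9 + 0 = -9)
E(10)*(-74) + 144 = -9*(-74) + 144 = 666 + 144 = 810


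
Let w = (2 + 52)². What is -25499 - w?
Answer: -28415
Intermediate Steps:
w = 2916 (w = 54² = 2916)
-25499 - w = -25499 - 1*2916 = -25499 - 2916 = -28415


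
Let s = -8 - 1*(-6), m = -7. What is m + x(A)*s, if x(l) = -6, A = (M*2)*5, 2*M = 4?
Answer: 5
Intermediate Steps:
M = 2 (M = (½)*4 = 2)
A = 20 (A = (2*2)*5 = 4*5 = 20)
s = -2 (s = -8 + 6 = -2)
m + x(A)*s = -7 - 6*(-2) = -7 + 12 = 5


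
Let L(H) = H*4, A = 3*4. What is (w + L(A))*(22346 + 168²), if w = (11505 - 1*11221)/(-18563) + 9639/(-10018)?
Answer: 221104797875455/92982067 ≈ 2.3779e+6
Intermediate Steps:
A = 12
L(H) = 4*H
w = -181773869/185964134 (w = (11505 - 11221)*(-1/18563) + 9639*(-1/10018) = 284*(-1/18563) - 9639/10018 = -284/18563 - 9639/10018 = -181773869/185964134 ≈ -0.97747)
(w + L(A))*(22346 + 168²) = (-181773869/185964134 + 4*12)*(22346 + 168²) = (-181773869/185964134 + 48)*(22346 + 28224) = (8744504563/185964134)*50570 = 221104797875455/92982067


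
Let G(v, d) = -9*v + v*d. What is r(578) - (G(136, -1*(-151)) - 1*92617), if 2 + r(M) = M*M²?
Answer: 193173855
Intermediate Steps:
G(v, d) = -9*v + d*v
r(M) = -2 + M³ (r(M) = -2 + M*M² = -2 + M³)
r(578) - (G(136, -1*(-151)) - 1*92617) = (-2 + 578³) - (136*(-9 - 1*(-151)) - 1*92617) = (-2 + 193100552) - (136*(-9 + 151) - 92617) = 193100550 - (136*142 - 92617) = 193100550 - (19312 - 92617) = 193100550 - 1*(-73305) = 193100550 + 73305 = 193173855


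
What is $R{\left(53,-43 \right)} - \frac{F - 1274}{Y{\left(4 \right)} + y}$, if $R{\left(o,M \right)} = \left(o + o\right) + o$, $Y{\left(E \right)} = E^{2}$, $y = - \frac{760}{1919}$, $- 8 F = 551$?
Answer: $\frac{3089715}{12608} \approx 245.06$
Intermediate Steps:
$F = - \frac{551}{8}$ ($F = \left(- \frac{1}{8}\right) 551 = - \frac{551}{8} \approx -68.875$)
$y = - \frac{40}{101}$ ($y = \left(-760\right) \frac{1}{1919} = - \frac{40}{101} \approx -0.39604$)
$R{\left(o,M \right)} = 3 o$ ($R{\left(o,M \right)} = 2 o + o = 3 o$)
$R{\left(53,-43 \right)} - \frac{F - 1274}{Y{\left(4 \right)} + y} = 3 \cdot 53 - \frac{- \frac{551}{8} - 1274}{4^{2} - \frac{40}{101}} = 159 - - \frac{10743}{8 \left(16 - \frac{40}{101}\right)} = 159 - - \frac{10743}{8 \cdot \frac{1576}{101}} = 159 - \left(- \frac{10743}{8}\right) \frac{101}{1576} = 159 - - \frac{1085043}{12608} = 159 + \frac{1085043}{12608} = \frac{3089715}{12608}$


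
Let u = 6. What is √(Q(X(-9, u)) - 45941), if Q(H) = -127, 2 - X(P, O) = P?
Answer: 2*I*√11517 ≈ 214.63*I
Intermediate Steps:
X(P, O) = 2 - P
√(Q(X(-9, u)) - 45941) = √(-127 - 45941) = √(-46068) = 2*I*√11517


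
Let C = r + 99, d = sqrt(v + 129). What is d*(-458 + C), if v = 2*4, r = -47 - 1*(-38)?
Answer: -368*sqrt(137) ≈ -4307.3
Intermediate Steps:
r = -9 (r = -47 + 38 = -9)
v = 8
d = sqrt(137) (d = sqrt(8 + 129) = sqrt(137) ≈ 11.705)
C = 90 (C = -9 + 99 = 90)
d*(-458 + C) = sqrt(137)*(-458 + 90) = sqrt(137)*(-368) = -368*sqrt(137)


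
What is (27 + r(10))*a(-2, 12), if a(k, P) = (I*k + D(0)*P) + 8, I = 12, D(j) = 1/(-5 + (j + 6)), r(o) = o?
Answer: -148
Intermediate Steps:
D(j) = 1/(1 + j) (D(j) = 1/(-5 + (6 + j)) = 1/(1 + j))
a(k, P) = 8 + P + 12*k (a(k, P) = (12*k + P/(1 + 0)) + 8 = (12*k + P/1) + 8 = (12*k + 1*P) + 8 = (12*k + P) + 8 = (P + 12*k) + 8 = 8 + P + 12*k)
(27 + r(10))*a(-2, 12) = (27 + 10)*(8 + 12 + 12*(-2)) = 37*(8 + 12 - 24) = 37*(-4) = -148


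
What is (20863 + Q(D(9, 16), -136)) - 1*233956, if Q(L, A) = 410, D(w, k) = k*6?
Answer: -212683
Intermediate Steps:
D(w, k) = 6*k
(20863 + Q(D(9, 16), -136)) - 1*233956 = (20863 + 410) - 1*233956 = 21273 - 233956 = -212683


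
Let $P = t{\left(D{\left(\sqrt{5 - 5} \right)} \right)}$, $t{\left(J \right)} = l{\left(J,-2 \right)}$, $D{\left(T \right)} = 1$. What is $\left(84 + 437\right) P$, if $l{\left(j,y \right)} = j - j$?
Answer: $0$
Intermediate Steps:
$l{\left(j,y \right)} = 0$
$t{\left(J \right)} = 0$
$P = 0$
$\left(84 + 437\right) P = \left(84 + 437\right) 0 = 521 \cdot 0 = 0$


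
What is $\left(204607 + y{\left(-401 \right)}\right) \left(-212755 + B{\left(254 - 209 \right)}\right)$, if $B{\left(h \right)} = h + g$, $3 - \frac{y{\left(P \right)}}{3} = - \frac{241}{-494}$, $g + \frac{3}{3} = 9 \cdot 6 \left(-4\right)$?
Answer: $- \frac{1655582457199}{38} \approx -4.3568 \cdot 10^{10}$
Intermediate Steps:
$g = -217$ ($g = -1 + 9 \cdot 6 \left(-4\right) = -1 + 54 \left(-4\right) = -1 - 216 = -217$)
$y{\left(P \right)} = \frac{3723}{494}$ ($y{\left(P \right)} = 9 - 3 \left(- \frac{241}{-494}\right) = 9 - 3 \left(\left(-241\right) \left(- \frac{1}{494}\right)\right) = 9 - \frac{723}{494} = \frac{3723}{494}$)
$B{\left(h \right)} = -217 + h$ ($B{\left(h \right)} = h - 217 = -217 + h$)
$\left(204607 + y{\left(-401 \right)}\right) \left(-212755 + B{\left(254 - 209 \right)}\right) = \left(204607 + \frac{3723}{494}\right) \left(-212755 + \left(-217 + \left(254 - 209\right)\right)\right) = \frac{101079581 \left(-212755 + \left(-217 + 45\right)\right)}{494} = \frac{101079581 \left(-212755 - 172\right)}{494} = \frac{101079581}{494} \left(-212927\right) = - \frac{1655582457199}{38}$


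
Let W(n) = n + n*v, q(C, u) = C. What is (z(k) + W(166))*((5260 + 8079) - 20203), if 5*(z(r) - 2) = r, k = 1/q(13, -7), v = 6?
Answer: -39949008/5 ≈ -7.9898e+6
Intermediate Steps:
k = 1/13 ≈ 0.076923
z(r) = 2 + r/5
W(n) = 7*n (W(n) = n + n*6 = n + 6*n = 7*n)
(z(k) + W(166))*((5260 + 8079) - 20203) = ((2 + (⅕)*(1/13)) + 7*166)*((5260 + 8079) - 20203) = ((2 + 1/65) + 1162)*(13339 - 20203) = (131/65 + 1162)*(-6864) = (75661/65)*(-6864) = -39949008/5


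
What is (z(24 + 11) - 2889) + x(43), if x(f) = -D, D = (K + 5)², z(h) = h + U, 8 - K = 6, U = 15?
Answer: -2888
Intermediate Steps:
K = 2 (K = 8 - 1*6 = 8 - 6 = 2)
z(h) = 15 + h (z(h) = h + 15 = 15 + h)
D = 49 (D = (2 + 5)² = 7² = 49)
x(f) = -49 (x(f) = -1*49 = -49)
(z(24 + 11) - 2889) + x(43) = ((15 + (24 + 11)) - 2889) - 49 = ((15 + 35) - 2889) - 49 = (50 - 2889) - 49 = -2839 - 49 = -2888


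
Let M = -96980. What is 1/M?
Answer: -1/96980 ≈ -1.0311e-5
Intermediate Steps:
1/M = 1/(-96980) = -1/96980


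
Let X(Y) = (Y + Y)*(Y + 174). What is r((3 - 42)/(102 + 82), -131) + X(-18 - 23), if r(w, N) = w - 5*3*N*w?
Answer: -1041689/92 ≈ -11323.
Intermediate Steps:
r(w, N) = w - 15*N*w
X(Y) = 2*Y*(174 + Y) (X(Y) = (2*Y)*(174 + Y) = 2*Y*(174 + Y))
r((3 - 42)/(102 + 82), -131) + X(-18 - 23) = ((3 - 42)/(102 + 82))*(1 - 15*(-131)) + 2*(-18 - 23)*(174 + (-18 - 23)) = (-39/184)*(1 + 1965) + 2*(-41)*(174 - 41) = -39*1/184*1966 + 2*(-41)*133 = -39/184*1966 - 10906 = -38337/92 - 10906 = -1041689/92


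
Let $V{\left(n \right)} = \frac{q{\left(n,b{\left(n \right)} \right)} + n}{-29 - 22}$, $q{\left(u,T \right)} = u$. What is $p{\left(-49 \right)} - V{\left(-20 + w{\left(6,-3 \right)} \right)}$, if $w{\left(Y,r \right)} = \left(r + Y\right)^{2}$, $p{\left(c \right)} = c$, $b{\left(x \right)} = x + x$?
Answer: $- \frac{2521}{51} \approx -49.431$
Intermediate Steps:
$b{\left(x \right)} = 2 x$
$w{\left(Y,r \right)} = \left(Y + r\right)^{2}$
$V{\left(n \right)} = - \frac{2 n}{51}$ ($V{\left(n \right)} = \frac{n + n}{-29 - 22} = \frac{2 n}{-51} = 2 n \left(- \frac{1}{51}\right) = - \frac{2 n}{51}$)
$p{\left(-49 \right)} - V{\left(-20 + w{\left(6,-3 \right)} \right)} = -49 - - \frac{2 \left(-20 + \left(6 - 3\right)^{2}\right)}{51} = -49 - - \frac{2 \left(-20 + 3^{2}\right)}{51} = -49 - - \frac{2 \left(-20 + 9\right)}{51} = -49 - \left(- \frac{2}{51}\right) \left(-11\right) = -49 - \frac{22}{51} = - \frac{2521}{51}$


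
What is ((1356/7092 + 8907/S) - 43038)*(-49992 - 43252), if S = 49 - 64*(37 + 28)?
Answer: 9750522033905008/2429601 ≈ 4.0132e+9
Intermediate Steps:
S = -4111 (S = 49 - 64*65 = 49 - 4160 = -4111)
((1356/7092 + 8907/S) - 43038)*(-49992 - 43252) = ((1356/7092 + 8907/(-4111)) - 43038)*(-49992 - 43252) = ((1356*(1/7092) + 8907*(-1/4111)) - 43038)*(-93244) = ((113/591 - 8907/4111) - 43038)*(-93244) = (-4799494/2429601 - 43038)*(-93244) = -104569967332/2429601*(-93244) = 9750522033905008/2429601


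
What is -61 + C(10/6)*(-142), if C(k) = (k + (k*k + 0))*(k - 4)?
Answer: 38113/27 ≈ 1411.6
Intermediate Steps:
C(k) = (-4 + k)*(k + k²) (C(k) = (k + (k² + 0))*(-4 + k) = (k + k²)*(-4 + k) = (-4 + k)*(k + k²))
-61 + C(10/6)*(-142) = -61 + ((10/6)*(-4 + (10/6)² - 30/6))*(-142) = -61 + ((10*(⅙))*(-4 + (10*(⅙))² - 30/6))*(-142) = -61 + (5*(-4 + (5/3)² - 3*5/3)/3)*(-142) = -61 + (5*(-4 + 25/9 - 5)/3)*(-142) = -61 + ((5/3)*(-56/9))*(-142) = -61 - 280/27*(-142) = -61 + 39760/27 = 38113/27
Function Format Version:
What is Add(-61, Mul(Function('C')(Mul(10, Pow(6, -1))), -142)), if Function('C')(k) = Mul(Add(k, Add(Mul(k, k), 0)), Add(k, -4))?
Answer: Rational(38113, 27) ≈ 1411.6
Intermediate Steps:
Function('C')(k) = Mul(Add(-4, k), Add(k, Pow(k, 2))) (Function('C')(k) = Mul(Add(k, Add(Pow(k, 2), 0)), Add(-4, k)) = Mul(Add(k, Pow(k, 2)), Add(-4, k)) = Mul(Add(-4, k), Add(k, Pow(k, 2))))
Add(-61, Mul(Function('C')(Mul(10, Pow(6, -1))), -142)) = Add(-61, Mul(Mul(Mul(10, Pow(6, -1)), Add(-4, Pow(Mul(10, Pow(6, -1)), 2), Mul(-3, Mul(10, Pow(6, -1))))), -142)) = Add(-61, Mul(Mul(Mul(10, Rational(1, 6)), Add(-4, Pow(Mul(10, Rational(1, 6)), 2), Mul(-3, Mul(10, Rational(1, 6))))), -142)) = Add(-61, Mul(Mul(Rational(5, 3), Add(-4, Pow(Rational(5, 3), 2), Mul(-3, Rational(5, 3)))), -142)) = Add(-61, Mul(Mul(Rational(5, 3), Add(-4, Rational(25, 9), -5)), -142)) = Add(-61, Mul(Mul(Rational(5, 3), Rational(-56, 9)), -142)) = Add(-61, Mul(Rational(-280, 27), -142)) = Add(-61, Rational(39760, 27)) = Rational(38113, 27)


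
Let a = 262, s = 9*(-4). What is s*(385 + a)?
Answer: -23292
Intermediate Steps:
s = -36
s*(385 + a) = -36*(385 + 262) = -36*647 = -23292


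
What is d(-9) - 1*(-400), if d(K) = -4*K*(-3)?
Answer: 292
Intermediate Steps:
d(K) = 12*K
d(-9) - 1*(-400) = 12*(-9) - 1*(-400) = -108 + 400 = 292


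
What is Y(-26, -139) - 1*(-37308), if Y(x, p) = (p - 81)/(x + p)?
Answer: 111928/3 ≈ 37309.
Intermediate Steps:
Y(x, p) = (-81 + p)/(p + x)
Y(-26, -139) - 1*(-37308) = (-81 - 139)/(-139 - 26) - 1*(-37308) = -220/(-165) + 37308 = -1/165*(-220) + 37308 = 4/3 + 37308 = 111928/3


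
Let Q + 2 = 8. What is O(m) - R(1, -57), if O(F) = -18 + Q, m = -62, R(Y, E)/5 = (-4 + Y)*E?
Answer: -867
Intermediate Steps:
Q = 6 (Q = -2 + 8 = 6)
R(Y, E) = 5*E*(-4 + Y) (R(Y, E) = 5*((-4 + Y)*E) = 5*(E*(-4 + Y)) = 5*E*(-4 + Y))
O(F) = -12 (O(F) = -18 + 6 = -12)
O(m) - R(1, -57) = -12 - 5*(-57)*(-4 + 1) = -12 - 5*(-57)*(-3) = -12 - 1*855 = -12 - 855 = -867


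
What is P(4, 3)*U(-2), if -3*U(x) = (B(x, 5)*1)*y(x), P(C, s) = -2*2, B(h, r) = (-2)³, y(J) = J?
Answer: 64/3 ≈ 21.333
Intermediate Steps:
B(h, r) = -8
P(C, s) = -4
U(x) = 8*x/3 (U(x) = -(-8*1)*x/3 = -(-8)*x/3 = 8*x/3)
P(4, 3)*U(-2) = -32*(-2)/3 = -4*(-16/3) = 64/3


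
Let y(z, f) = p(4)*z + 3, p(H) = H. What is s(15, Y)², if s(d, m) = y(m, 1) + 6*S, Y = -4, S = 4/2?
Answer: 1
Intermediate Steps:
S = 2 (S = 4*(½) = 2)
y(z, f) = 3 + 4*z (y(z, f) = 4*z + 3 = 3 + 4*z)
s(d, m) = 15 + 4*m (s(d, m) = (3 + 4*m) + 6*2 = (3 + 4*m) + 12 = 15 + 4*m)
s(15, Y)² = (15 + 4*(-4))² = (15 - 16)² = (-1)² = 1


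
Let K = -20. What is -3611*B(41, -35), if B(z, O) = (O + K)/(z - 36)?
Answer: 39721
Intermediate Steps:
B(z, O) = (-20 + O)/(-36 + z) (B(z, O) = (O - 20)/(z - 36) = (-20 + O)/(-36 + z))
-3611*B(41, -35) = -3611*(-20 - 35)/(-36 + 41) = -3611*(-55)/5 = -3611*(-11) = 39721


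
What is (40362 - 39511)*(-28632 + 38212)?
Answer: 8152580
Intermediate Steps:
(40362 - 39511)*(-28632 + 38212) = 851*9580 = 8152580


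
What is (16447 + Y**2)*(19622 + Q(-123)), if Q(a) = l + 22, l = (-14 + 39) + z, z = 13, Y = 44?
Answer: 361814206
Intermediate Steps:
l = 38 (l = (-14 + 39) + 13 = 25 + 13 = 38)
Q(a) = 60 (Q(a) = 38 + 22 = 60)
(16447 + Y**2)*(19622 + Q(-123)) = (16447 + 44**2)*(19622 + 60) = (16447 + 1936)*19682 = 18383*19682 = 361814206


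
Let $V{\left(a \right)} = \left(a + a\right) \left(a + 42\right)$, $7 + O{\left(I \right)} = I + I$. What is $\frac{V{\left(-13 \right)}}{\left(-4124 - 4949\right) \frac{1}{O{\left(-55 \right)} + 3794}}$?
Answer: $\frac{2772458}{9073} \approx 305.57$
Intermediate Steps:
$O{\left(I \right)} = -7 + 2 I$ ($O{\left(I \right)} = -7 + \left(I + I\right) = -7 + 2 I$)
$V{\left(a \right)} = 2 a \left(42 + a\right)$
$\frac{V{\left(-13 \right)}}{\left(-4124 - 4949\right) \frac{1}{O{\left(-55 \right)} + 3794}} = \frac{2 \left(-13\right) \left(42 - 13\right)}{\left(-4124 - 4949\right) \frac{1}{\left(-7 + 2 \left(-55\right)\right) + 3794}} = \frac{2 \left(-13\right) 29}{\left(-9073\right) \frac{1}{\left(-7 - 110\right) + 3794}} = - \frac{754}{\left(-9073\right) \frac{1}{-117 + 3794}} = - \frac{754}{\left(-9073\right) \frac{1}{3677}} = - \frac{754}{- \frac{9073}{3677}} = \left(-754\right) \left(- \frac{3677}{9073}\right) = \frac{2772458}{9073}$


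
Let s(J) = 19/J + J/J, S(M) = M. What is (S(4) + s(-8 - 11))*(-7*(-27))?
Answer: 756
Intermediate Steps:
s(J) = 1 + 19/J (s(J) = 19/J + 1 = 1 + 19/J)
(S(4) + s(-8 - 11))*(-7*(-27)) = (4 + (19 + (-8 - 11))/(-8 - 11))*(-7*(-27)) = (4 + (19 - 19)/(-19))*189 = (4 - 1/19*0)*189 = (4 + 0)*189 = 4*189 = 756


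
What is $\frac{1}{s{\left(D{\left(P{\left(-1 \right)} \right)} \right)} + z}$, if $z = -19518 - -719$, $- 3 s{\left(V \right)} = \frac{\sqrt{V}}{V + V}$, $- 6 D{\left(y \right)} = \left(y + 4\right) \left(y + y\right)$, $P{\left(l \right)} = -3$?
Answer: $- \frac{6}{112795} \approx -5.3194 \cdot 10^{-5}$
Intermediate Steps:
$D{\left(y \right)} = - \frac{y \left(4 + y\right)}{3}$ ($D{\left(y \right)} = - \frac{\left(y + 4\right) \left(y + y\right)}{6} = - \frac{\left(4 + y\right) 2 y}{6} = - \frac{2 y \left(4 + y\right)}{6} = - \frac{y \left(4 + y\right)}{3}$)
$s{\left(V \right)} = - \frac{1}{6 \sqrt{V}}$ ($s{\left(V \right)} = - \frac{\frac{1}{V + V} \sqrt{V}}{3} = - \frac{\frac{1}{2 V} \sqrt{V}}{3} = - \frac{\frac{1}{2} \frac{1}{\sqrt{V}}}{3} = - \frac{1}{6 \sqrt{V}}$)
$z = -18799$ ($z = -19518 + 719 = -18799$)
$\frac{1}{s{\left(D{\left(P{\left(-1 \right)} \right)} \right)} + z} = \frac{1}{- \frac{1}{6 \sqrt{4 - 3}} - 18799} = \frac{1}{- \frac{1}{6 \cdot 1} - 18799} = \frac{1}{\left(- \frac{1}{6}\right) 1 - 18799} = \frac{1}{- \frac{1}{6} - 18799} = \frac{1}{- \frac{112795}{6}} = - \frac{6}{112795}$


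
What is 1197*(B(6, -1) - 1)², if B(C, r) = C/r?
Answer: 58653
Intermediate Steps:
1197*(B(6, -1) - 1)² = 1197*(6/(-1) - 1)² = 1197*(6*(-1) - 1)² = 1197*(-6 - 1)² = 1197*(-7)² = 1197*49 = 58653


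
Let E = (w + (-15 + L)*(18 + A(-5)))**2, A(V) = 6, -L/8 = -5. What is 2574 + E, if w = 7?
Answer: 371023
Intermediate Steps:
L = 40 (L = -8*(-5) = 40)
E = 368449 (E = (7 + (-15 + 40)*(18 + 6))**2 = (7 + 25*24)**2 = (7 + 600)**2 = 607**2 = 368449)
2574 + E = 2574 + 368449 = 371023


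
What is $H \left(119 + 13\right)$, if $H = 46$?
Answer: $6072$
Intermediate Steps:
$H \left(119 + 13\right) = 46 \left(119 + 13\right) = 46 \cdot 132 = 6072$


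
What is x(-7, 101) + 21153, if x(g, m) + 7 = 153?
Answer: 21299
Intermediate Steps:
x(g, m) = 146 (x(g, m) = -7 + 153 = 146)
x(-7, 101) + 21153 = 146 + 21153 = 21299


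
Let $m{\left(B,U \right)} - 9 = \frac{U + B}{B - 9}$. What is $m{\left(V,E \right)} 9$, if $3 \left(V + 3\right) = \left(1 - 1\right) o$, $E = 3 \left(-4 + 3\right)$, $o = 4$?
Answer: $\frac{171}{2} \approx 85.5$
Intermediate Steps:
$E = -3$ ($E = 3 \left(-1\right) = -3$)
$V = -3$ ($V = -3 + \frac{\left(1 - 1\right) 4}{3} = -3 + \frac{0 \cdot 4}{3} = -3 + \frac{1}{3} \cdot 0 = -3 + 0 = -3$)
$m{\left(B,U \right)} = 9 + \frac{B + U}{-9 + B}$ ($m{\left(B,U \right)} = 9 + \frac{U + B}{B - 9} = 9 + \frac{B + U}{-9 + B}$)
$m{\left(V,E \right)} 9 = \frac{-81 - 3 + 10 \left(-3\right)}{-9 - 3} \cdot 9 = \frac{-81 - 3 - 30}{-12} \cdot 9 = \left(- \frac{1}{12}\right) \left(-114\right) 9 = \frac{19}{2} \cdot 9 = \frac{171}{2}$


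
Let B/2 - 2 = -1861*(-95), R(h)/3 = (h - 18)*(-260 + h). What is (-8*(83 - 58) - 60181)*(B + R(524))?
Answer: -45548165826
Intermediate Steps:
R(h) = 3*(-260 + h)*(-18 + h) (R(h) = 3*((h - 18)*(-260 + h)) = 3*((-18 + h)*(-260 + h)) = 3*((-260 + h)*(-18 + h)) = 3*(-260 + h)*(-18 + h))
B = 353594 (B = 4 + 2*(-1861*(-95)) = 4 + 2*176795 = 4 + 353590 = 353594)
(-8*(83 - 58) - 60181)*(B + R(524)) = (-8*(83 - 58) - 60181)*(353594 + (14040 - 834*524 + 3*524²)) = (-8*25 - 60181)*(353594 + (14040 - 437016 + 3*274576)) = (-200 - 60181)*(353594 + (14040 - 437016 + 823728)) = -60381*(353594 + 400752) = -60381*754346 = -45548165826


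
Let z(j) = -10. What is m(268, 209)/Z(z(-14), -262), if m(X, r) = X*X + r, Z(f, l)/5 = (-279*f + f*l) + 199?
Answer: 72033/28045 ≈ 2.5685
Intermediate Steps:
Z(f, l) = 995 - 1395*f + 5*f*l (Z(f, l) = 5*((-279*f + f*l) + 199) = 5*(199 - 279*f + f*l) = 995 - 1395*f + 5*f*l)
m(X, r) = r + X² (m(X, r) = X² + r = r + X²)
m(268, 209)/Z(z(-14), -262) = (209 + 268²)/(995 - 1395*(-10) + 5*(-10)*(-262)) = (209 + 71824)/(995 + 13950 + 13100) = 72033/28045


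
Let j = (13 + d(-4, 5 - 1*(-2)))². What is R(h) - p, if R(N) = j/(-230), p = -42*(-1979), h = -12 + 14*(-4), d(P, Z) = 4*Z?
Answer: -19118821/230 ≈ -83125.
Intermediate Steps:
j = 1681 (j = (13 + 4*(5 - 1*(-2)))² = (13 + 4*(5 + 2))² = (13 + 4*7)² = (13 + 28)² = 41² = 1681)
h = -68 (h = -12 - 56 = -68)
p = 83118
R(N) = -1681/230 (R(N) = 1681/(-230) = 1681*(-1/230) = -1681/230)
R(h) - p = -1681/230 - 1*83118 = -1681/230 - 83118 = -19118821/230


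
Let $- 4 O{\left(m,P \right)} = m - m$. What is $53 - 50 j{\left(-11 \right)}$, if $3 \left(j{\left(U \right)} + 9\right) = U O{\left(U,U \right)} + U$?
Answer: $\frac{2059}{3} \approx 686.33$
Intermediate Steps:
$O{\left(m,P \right)} = 0$ ($O{\left(m,P \right)} = - \frac{m - m}{4} = \left(- \frac{1}{4}\right) 0 = 0$)
$j{\left(U \right)} = -9 + \frac{U}{3}$ ($j{\left(U \right)} = -9 + \frac{U 0 + U}{3} = -9 + \frac{0 + U}{3} = -9 + \frac{U}{3}$)
$53 - 50 j{\left(-11 \right)} = 53 - 50 \left(-9 + \frac{1}{3} \left(-11\right)\right) = 53 - 50 \left(-9 - \frac{11}{3}\right) = 53 - - \frac{1900}{3} = 53 + \frac{1900}{3} = \frac{2059}{3}$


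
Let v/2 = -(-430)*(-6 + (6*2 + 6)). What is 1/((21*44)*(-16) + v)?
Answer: -1/4464 ≈ -0.00022401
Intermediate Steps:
v = 10320 (v = 2*(-(-430)*(-6 + (6*2 + 6))) = 2*(-(-430)*(-6 + (12 + 6))) = 2*(-(-430)*(-6 + 18)) = 2*(-(-430)*12) = 2*(-43*(-120)) = 2*5160 = 10320)
1/((21*44)*(-16) + v) = 1/((21*44)*(-16) + 10320) = 1/(924*(-16) + 10320) = 1/(-14784 + 10320) = 1/(-4464) = -1/4464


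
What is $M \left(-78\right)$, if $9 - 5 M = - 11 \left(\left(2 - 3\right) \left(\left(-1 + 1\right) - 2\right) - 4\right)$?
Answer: $\frac{1014}{5} \approx 202.8$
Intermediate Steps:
$M = - \frac{13}{5}$ ($M = \frac{9}{5} - \frac{\left(-11\right) \left(\left(2 - 3\right) \left(\left(-1 + 1\right) - 2\right) - 4\right)}{5} = \frac{9}{5} - \frac{\left(-11\right) \left(\left(2 - 3\right) \left(0 - 2\right) - 4\right)}{5} = \frac{9}{5} - \frac{\left(-11\right) \left(\left(-1\right) \left(-2\right) - 4\right)}{5} = \frac{9}{5} - \frac{\left(-11\right) \left(2 - 4\right)}{5} = \frac{9}{5} - \frac{\left(-11\right) \left(-2\right)}{5} = \frac{9}{5} - \frac{22}{5} = - \frac{13}{5} \approx -2.6$)
$M \left(-78\right) = \left(- \frac{13}{5}\right) \left(-78\right) = \frac{1014}{5}$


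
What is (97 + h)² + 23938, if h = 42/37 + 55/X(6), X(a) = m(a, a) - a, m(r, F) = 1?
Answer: 43165298/1369 ≈ 31531.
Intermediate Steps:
X(a) = 1 - a
h = -365/37 (h = 42/37 + 55/(1 - 1*6) = 42*(1/37) + 55/(1 - 6) = 42/37 + 55/(-5) = 42/37 + 55*(-⅕) = 42/37 - 11 = -365/37 ≈ -9.8649)
(97 + h)² + 23938 = (97 - 365/37)² + 23938 = (3224/37)² + 23938 = 10394176/1369 + 23938 = 43165298/1369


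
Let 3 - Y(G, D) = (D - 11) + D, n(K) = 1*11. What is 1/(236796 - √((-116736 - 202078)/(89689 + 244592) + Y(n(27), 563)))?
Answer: 39578201838/9371960068450691 + I*√124365664563366/18743920136901382 ≈ 4.223e-6 + 5.9496e-10*I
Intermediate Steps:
n(K) = 11
Y(G, D) = 14 - 2*D (Y(G, D) = 3 - ((D - 11) + D) = 3 - ((-11 + D) + D) = 3 - (-11 + 2*D) = 3 + (11 - 2*D) = 14 - 2*D)
1/(236796 - √((-116736 - 202078)/(89689 + 244592) + Y(n(27), 563))) = 1/(236796 - √((-116736 - 202078)/(89689 + 244592) + (14 - 2*563))) = 1/(236796 - √(-318814/334281 + (14 - 1126))) = 1/(236796 - √(-318814*1/334281 - 1112)) = 1/(236796 - √(-318814/334281 - 1112)) = 1/(236796 - √(-372039286/334281)) = 1/(236796 - I*√124365664563366/334281)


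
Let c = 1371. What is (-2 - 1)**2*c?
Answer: 12339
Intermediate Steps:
(-2 - 1)**2*c = (-2 - 1)**2*1371 = (-3)**2*1371 = 9*1371 = 12339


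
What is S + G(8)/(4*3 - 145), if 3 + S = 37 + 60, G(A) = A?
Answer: 12494/133 ≈ 93.940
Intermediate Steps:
S = 94 (S = -3 + (37 + 60) = -3 + 97 = 94)
S + G(8)/(4*3 - 145) = 94 + 8/(4*3 - 145) = 94 + 8/(12 - 145) = 94 + 8/(-133) = 94 - 1/133*8 = 94 - 8/133 = 12494/133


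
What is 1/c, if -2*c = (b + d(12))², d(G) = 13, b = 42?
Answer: -2/3025 ≈ -0.00066116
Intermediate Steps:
c = -3025/2 (c = -(42 + 13)²/2 = -½*55² = -½*3025 = -3025/2 ≈ -1512.5)
1/c = 1/(-3025/2) = -2/3025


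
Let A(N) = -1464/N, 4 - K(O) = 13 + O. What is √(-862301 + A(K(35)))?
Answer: I*√104334395/11 ≈ 928.58*I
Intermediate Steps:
K(O) = -9 - O (K(O) = 4 - (13 + O) = 4 + (-13 - O) = -9 - O)
√(-862301 + A(K(35))) = √(-862301 - 1464/(-9 - 1*35)) = √(-862301 - 1464/(-9 - 35)) = √(-862301 - 1464/(-44)) = √(-862301 - 1464*(-1/44)) = √(-862301 + 366/11) = √(-9484945/11) = I*√104334395/11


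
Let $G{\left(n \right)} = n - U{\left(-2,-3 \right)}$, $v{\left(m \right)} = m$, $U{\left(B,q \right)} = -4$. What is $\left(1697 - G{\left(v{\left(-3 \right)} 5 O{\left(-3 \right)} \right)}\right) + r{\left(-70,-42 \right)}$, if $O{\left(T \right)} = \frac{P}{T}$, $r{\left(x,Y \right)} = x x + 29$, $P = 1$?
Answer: $6617$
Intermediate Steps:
$r{\left(x,Y \right)} = 29 + x^{2}$ ($r{\left(x,Y \right)} = x^{2} + 29 = 29 + x^{2}$)
$O{\left(T \right)} = \frac{1}{T}$ ($O{\left(T \right)} = 1 \frac{1}{T} = \frac{1}{T}$)
$G{\left(n \right)} = 4 + n$ ($G{\left(n \right)} = n - -4 = n + 4 = 4 + n$)
$\left(1697 - G{\left(v{\left(-3 \right)} 5 O{\left(-3 \right)} \right)}\right) + r{\left(-70,-42 \right)} = \left(1697 - \left(4 + \frac{\left(-3\right) 5}{-3}\right)\right) + \left(29 + \left(-70\right)^{2}\right) = \left(1697 - \left(4 - -5\right)\right) + \left(29 + 4900\right) = \left(1697 - \left(4 + 5\right)\right) + 4929 = \left(1697 - 9\right) + 4929 = 1688 + 4929 = 6617$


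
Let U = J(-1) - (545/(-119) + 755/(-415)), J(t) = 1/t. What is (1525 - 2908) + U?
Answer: -13606564/9877 ≈ -1377.6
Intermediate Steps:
U = 53327/9877 (U = 1/(-1) - (545/(-119) + 755/(-415)) = -1 - (545*(-1/119) + 755*(-1/415)) = -1 - (-545/119 - 151/83) = -1 - 1*(-63204/9877) = -1 + 63204/9877 = 53327/9877 ≈ 5.3991)
(1525 - 2908) + U = (1525 - 2908) + 53327/9877 = -1383 + 53327/9877 = -13606564/9877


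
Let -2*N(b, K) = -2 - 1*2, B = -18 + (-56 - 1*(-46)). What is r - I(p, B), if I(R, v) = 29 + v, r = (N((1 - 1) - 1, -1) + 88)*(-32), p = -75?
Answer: -2881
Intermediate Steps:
B = -28 (B = -18 + (-56 + 46) = -18 - 10 = -28)
N(b, K) = 2 (N(b, K) = -(-2 - 1*2)/2 = -(-2 - 2)/2 = -½*(-4) = 2)
r = -2880 (r = (2 + 88)*(-32) = 90*(-32) = -2880)
r - I(p, B) = -2880 - (29 - 28) = -2880 - 1*1 = -2880 - 1 = -2881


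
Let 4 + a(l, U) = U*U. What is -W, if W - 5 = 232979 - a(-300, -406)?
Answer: -68152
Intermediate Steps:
a(l, U) = -4 + U² (a(l, U) = -4 + U*U = -4 + U²)
W = 68152 (W = 5 + (232979 - (-4 + (-406)²)) = 5 + (232979 - (-4 + 164836)) = 5 + (232979 - 1*164832) = 5 + (232979 - 164832) = 5 + 68147 = 68152)
-W = -1*68152 = -68152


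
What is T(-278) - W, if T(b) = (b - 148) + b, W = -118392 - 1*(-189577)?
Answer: -71889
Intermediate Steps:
W = 71185 (W = -118392 + 189577 = 71185)
T(b) = -148 + 2*b (T(b) = (-148 + b) + b = -148 + 2*b)
T(-278) - W = (-148 + 2*(-278)) - 1*71185 = (-148 - 556) - 71185 = -704 - 71185 = -71889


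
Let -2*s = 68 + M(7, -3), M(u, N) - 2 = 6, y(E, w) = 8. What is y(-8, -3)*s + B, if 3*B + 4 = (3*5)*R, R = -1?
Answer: -931/3 ≈ -310.33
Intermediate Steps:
B = -19/3 (B = -4/3 + ((3*5)*(-1))/3 = -4/3 + (15*(-1))/3 = -4/3 + (⅓)*(-15) = -4/3 - 5 = -19/3 ≈ -6.3333)
M(u, N) = 8 (M(u, N) = 2 + 6 = 8)
s = -38 (s = -(68 + 8)/2 = -½*76 = -38)
y(-8, -3)*s + B = 8*(-38) - 19/3 = -304 - 19/3 = -931/3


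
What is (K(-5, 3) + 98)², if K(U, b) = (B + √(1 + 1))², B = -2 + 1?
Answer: 10209 - 404*√2 ≈ 9637.7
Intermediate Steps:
B = -1
K(U, b) = (-1 + √2)² (K(U, b) = (-1 + √(1 + 1))² = (-1 + √2)²)
(K(-5, 3) + 98)² = ((1 - √2)² + 98)² = (98 + (1 - √2)²)²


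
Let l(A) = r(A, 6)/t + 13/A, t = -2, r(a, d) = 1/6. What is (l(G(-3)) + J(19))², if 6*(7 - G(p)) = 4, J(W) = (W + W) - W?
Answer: 22857961/51984 ≈ 439.71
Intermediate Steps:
r(a, d) = ⅙
J(W) = W (J(W) = 2*W - W = W)
G(p) = 19/3 (G(p) = 7 - ⅙*4 = 7 - ⅔ = 19/3)
l(A) = -1/12 + 13/A (l(A) = (⅙)/(-2) + 13/A = (⅙)*(-½) + 13/A = -1/12 + 13/A)
(l(G(-3)) + J(19))² = ((156 - 1*19/3)/(12*(19/3)) + 19)² = ((1/12)*(3/19)*(156 - 19/3) + 19)² = ((1/12)*(3/19)*(449/3) + 19)² = (449/228 + 19)² = (4781/228)² = 22857961/51984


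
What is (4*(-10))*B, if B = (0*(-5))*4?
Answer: 0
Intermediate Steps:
B = 0 (B = 0*4 = 0)
(4*(-10))*B = (4*(-10))*0 = -40*0 = 0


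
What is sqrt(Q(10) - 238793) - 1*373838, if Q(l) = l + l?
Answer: -373838 + I*sqrt(238773) ≈ -3.7384e+5 + 488.64*I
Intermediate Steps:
Q(l) = 2*l
sqrt(Q(10) - 238793) - 1*373838 = sqrt(2*10 - 238793) - 1*373838 = sqrt(20 - 238793) - 373838 = sqrt(-238773) - 373838 = I*sqrt(238773) - 373838 = -373838 + I*sqrt(238773)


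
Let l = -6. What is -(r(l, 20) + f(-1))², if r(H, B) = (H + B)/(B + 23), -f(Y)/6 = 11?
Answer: -7974976/1849 ≈ -4313.1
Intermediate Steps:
f(Y) = -66 (f(Y) = -6*11 = -66)
r(H, B) = (B + H)/(23 + B)
-(r(l, 20) + f(-1))² = -((20 - 6)/(23 + 20) - 66)² = -(14/43 - 66)² = -(-2824/43)² = -1*7974976/1849 = -7974976/1849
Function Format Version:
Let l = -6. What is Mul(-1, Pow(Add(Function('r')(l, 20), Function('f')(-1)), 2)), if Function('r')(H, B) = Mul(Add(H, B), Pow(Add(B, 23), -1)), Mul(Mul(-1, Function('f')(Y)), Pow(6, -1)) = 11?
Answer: Rational(-7974976, 1849) ≈ -4313.1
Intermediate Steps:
Function('f')(Y) = -66 (Function('f')(Y) = Mul(-6, 11) = -66)
Function('r')(H, B) = Mul(Pow(Add(23, B), -1), Add(B, H)) (Function('r')(H, B) = Mul(Add(B, H), Pow(Add(23, B), -1)) = Mul(Pow(Add(23, B), -1), Add(B, H)))
Mul(-1, Pow(Add(Function('r')(l, 20), Function('f')(-1)), 2)) = Mul(-1, Pow(Add(Mul(Pow(Add(23, 20), -1), Add(20, -6)), -66), 2)) = Mul(-1, Pow(Add(Mul(Pow(43, -1), 14), -66), 2)) = Mul(-1, Pow(Add(Mul(Rational(1, 43), 14), -66), 2)) = Mul(-1, Pow(Add(Rational(14, 43), -66), 2)) = Mul(-1, Pow(Rational(-2824, 43), 2)) = Mul(-1, Rational(7974976, 1849)) = Rational(-7974976, 1849)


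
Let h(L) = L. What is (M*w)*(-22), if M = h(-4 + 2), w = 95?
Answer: 4180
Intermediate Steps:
M = -2 (M = -4 + 2 = -2)
(M*w)*(-22) = -2*95*(-22) = -190*(-22) = 4180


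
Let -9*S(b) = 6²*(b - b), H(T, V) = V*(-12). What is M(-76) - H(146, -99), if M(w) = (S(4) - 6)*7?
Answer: -1230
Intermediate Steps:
H(T, V) = -12*V
S(b) = 0 (S(b) = -6²*(b - b)/9 = -4*0 = -⅑*0 = 0)
M(w) = -42 (M(w) = (0 - 6)*7 = -6*7 = -42)
M(-76) - H(146, -99) = -42 - (-12)*(-99) = -42 - 1*1188 = -42 - 1188 = -1230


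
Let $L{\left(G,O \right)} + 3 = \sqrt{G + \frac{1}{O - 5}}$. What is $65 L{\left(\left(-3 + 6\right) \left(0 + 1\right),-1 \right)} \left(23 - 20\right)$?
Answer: $-585 + \frac{65 \sqrt{102}}{2} \approx -256.77$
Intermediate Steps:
$L{\left(G,O \right)} = -3 + \sqrt{G + \frac{1}{-5 + O}}$ ($L{\left(G,O \right)} = -3 + \sqrt{G + \frac{1}{O - 5}} = -3 + \sqrt{G + \frac{1}{-5 + O}}$)
$65 L{\left(\left(-3 + 6\right) \left(0 + 1\right),-1 \right)} \left(23 - 20\right) = 65 \left(-3 + \sqrt{\frac{1 + \left(-3 + 6\right) \left(0 + 1\right) \left(-5 - 1\right)}{-5 - 1}}\right) \left(23 - 20\right) = 65 \left(-3 + \sqrt{\frac{1 + 3 \cdot 1 \left(-6\right)}{-6}}\right) \left(23 - 20\right) = 65 \left(-3 + \sqrt{- \frac{1 + 3 \left(-6\right)}{6}}\right) 3 = 65 \left(-3 + \sqrt{- \frac{1 - 18}{6}}\right) 3 = 65 \left(-3 + \sqrt{\left(- \frac{1}{6}\right) \left(-17\right)}\right) 3 = 65 \left(-3 + \sqrt{\frac{17}{6}}\right) 3 = 65 \left(-3 + \frac{\sqrt{102}}{6}\right) 3 = \left(-195 + \frac{65 \sqrt{102}}{6}\right) 3 = -585 + \frac{65 \sqrt{102}}{2}$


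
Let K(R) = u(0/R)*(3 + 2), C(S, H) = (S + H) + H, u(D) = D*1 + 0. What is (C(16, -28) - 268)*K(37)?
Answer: 0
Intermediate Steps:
u(D) = D (u(D) = D + 0 = D)
C(S, H) = S + 2*H (C(S, H) = (H + S) + H = S + 2*H)
K(R) = 0 (K(R) = (0/R)*(3 + 2) = 0*5 = 0)
(C(16, -28) - 268)*K(37) = ((16 + 2*(-28)) - 268)*0 = ((16 - 56) - 268)*0 = (-40 - 268)*0 = -308*0 = 0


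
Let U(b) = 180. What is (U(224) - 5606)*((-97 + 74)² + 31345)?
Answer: -172948324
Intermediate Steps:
(U(224) - 5606)*((-97 + 74)² + 31345) = (180 - 5606)*((-97 + 74)² + 31345) = -5426*((-23)² + 31345) = -5426*(529 + 31345) = -5426*31874 = -172948324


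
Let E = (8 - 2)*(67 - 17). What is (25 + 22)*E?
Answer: 14100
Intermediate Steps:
E = 300 (E = 6*50 = 300)
(25 + 22)*E = (25 + 22)*300 = 47*300 = 14100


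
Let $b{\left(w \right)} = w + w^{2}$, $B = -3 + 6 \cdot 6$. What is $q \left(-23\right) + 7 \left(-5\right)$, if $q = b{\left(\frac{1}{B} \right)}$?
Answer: $- \frac{38897}{1089} \approx -35.718$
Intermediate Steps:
$B = 33$ ($B = -3 + 36 = 33$)
$q = \frac{34}{1089}$ ($q = \frac{1 + \frac{1}{33}}{33} = \frac{1}{33} \cdot \frac{34}{33} = \frac{34}{1089} \approx 0.031221$)
$q \left(-23\right) + 7 \left(-5\right) = \frac{34}{1089} \left(-23\right) + 7 \left(-5\right) = - \frac{782}{1089} - 35 = - \frac{38897}{1089}$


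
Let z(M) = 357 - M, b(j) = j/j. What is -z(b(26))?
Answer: -356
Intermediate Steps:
b(j) = 1
-z(b(26)) = -(357 - 1*1) = -(357 - 1) = -1*356 = -356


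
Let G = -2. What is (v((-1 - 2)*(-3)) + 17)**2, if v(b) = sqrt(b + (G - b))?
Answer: (17 + I*sqrt(2))**2 ≈ 287.0 + 48.083*I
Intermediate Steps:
v(b) = I*sqrt(2) (v(b) = sqrt(b + (-2 - b)) = sqrt(-2) = I*sqrt(2))
(v((-1 - 2)*(-3)) + 17)**2 = (I*sqrt(2) + 17)**2 = (17 + I*sqrt(2))**2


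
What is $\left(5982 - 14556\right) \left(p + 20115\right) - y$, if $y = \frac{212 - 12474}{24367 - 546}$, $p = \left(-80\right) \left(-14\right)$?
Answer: $- \frac{4337063016428}{23821} \approx -1.8207 \cdot 10^{8}$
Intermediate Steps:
$p = 1120$
$y = - \frac{12262}{23821} \approx -0.51476$
$\left(5982 - 14556\right) \left(p + 20115\right) - y = \left(5982 - 14556\right) \left(1120 + 20115\right) - - \frac{12262}{23821} = \left(-8574\right) 21235 + \frac{12262}{23821} = -182068890 + \frac{12262}{23821} = - \frac{4337063016428}{23821}$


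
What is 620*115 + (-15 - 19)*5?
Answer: 71130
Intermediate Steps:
620*115 + (-15 - 19)*5 = 71300 - 34*5 = 71300 - 170 = 71130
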